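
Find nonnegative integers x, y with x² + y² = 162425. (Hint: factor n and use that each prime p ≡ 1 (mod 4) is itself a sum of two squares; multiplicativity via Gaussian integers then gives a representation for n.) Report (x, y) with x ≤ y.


Step 1: Factor n = 162425 = 5^2 · 73 · 89.
Step 2: Check the mod-4 condition on each prime factor: 5 ≡ 1 (mod 4), exponent 2; 73 ≡ 1 (mod 4), exponent 1; 89 ≡ 1 (mod 4), exponent 1.
All primes ≡ 3 (mod 4) appear to even exponent (or don't appear), so by the two-squares theorem n IS expressible as a sum of two squares.
Step 3: Build a representation. Group n = k² · m with k = 5 and m = 73 · 89 = 6497 (a product of primes ≡ 1 (mod 4)); a representation of m scales to one of n via (k·x)² + (k·y)² = k²(x² + y²). Each prime p ≡ 1 (mod 4) is itself a sum of two squares; find a² by testing p − a² for a perfect square:
  73: 73 − 1² = 72, 73 − 2² = 69, 73 − 3² = 64 = 8² ⇒ 73 = 3² + 8².
  89: 89 − 1² = 88, 89 − 2² = 85, 89 − 3² = 80, 89 − 4² = 73, 89 − 5² = 64 = 8² ⇒ 89 = 5² + 8².
  Combine using the Brahmagupta–Fibonacci identity (a² + b²)(c² + d²) = (ac − bd)² + (ad + bc)² = (ac + bd)² + (ad − bc)²:
  73 · 89 = 6497: from (3² + 8²)(5² + 8²), take (3·5 − 8·8, 3·8 + 8·5) = (15 − 64, 24 + 40) = (-49, 64); dropping signs (only squares matter) gives (49, 64); check 49² + 64² = 2401 + 4096 = 6497 ✓.
  Scale by k = 5: (5·49, 5·64) = (245, 320).
Step 4: Order so x ≤ y and verify: 245² + 320² = 60025 + 102400 = 162425 = n. ✓

n = 162425 = 245² + 320² (one valid representation with x ≤ y).


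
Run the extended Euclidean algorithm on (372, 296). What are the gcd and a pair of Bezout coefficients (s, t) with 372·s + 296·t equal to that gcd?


Euclidean algorithm on (372, 296) — divide until remainder is 0:
  372 = 1 · 296 + 76
  296 = 3 · 76 + 68
  76 = 1 · 68 + 8
  68 = 8 · 8 + 4
  8 = 2 · 4 + 0
gcd(372, 296) = 4.
Track Bezout coefficients alongside the remainders: start with r₀ = 372 = a·1 + b·0 (s = 1, t = 0) and r₁ = 296 = a·0 + b·1 (s = 0, t = 1); each new remainder r_{k+1} = r_{k-1} − q_k·r_k inherits s_{k+1} = s_{k-1} − q_k·s_k, t_{k+1} = t_{k-1} − q_k·t_k, so r_k = a·s_k + b·t_k at every step:
  q = 1: r = 76, s = 1 − 1·0 = 1, t = 0 − 1·1 = -1  (check: 372·1 + 296·(-1) = 76)
  q = 3: r = 68, s = 0 − 3·1 = -3, t = 1 − 3·(-1) = 4  (check: 372·(-3) + 296·4 = 68)
  q = 1: r = 8, s = 1 − 1·(-3) = 4, t = -1 − 1·4 = -5  (check: 372·4 + 296·(-5) = 8)
  q = 8: r = 4, s = -3 − 8·4 = -35, t = 4 − 8·(-5) = 44  (check: 372·(-35) + 296·44 = 4)
The row with r = 4 (the gcd) gives the Bezout coefficients s = -35, t = 44.
Result: 372 · (-35) + 296 · (44) = 4.

gcd(372, 296) = 4; s = -35, t = 44 (check: 372·(-35) + 296·44 = 4).


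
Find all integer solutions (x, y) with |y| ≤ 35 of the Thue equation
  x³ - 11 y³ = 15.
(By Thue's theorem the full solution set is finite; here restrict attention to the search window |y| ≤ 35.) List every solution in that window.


The equation is x³ - 11y³ = 15. For fixed y, x³ = 11·y³ + 15, so a solution requires the RHS to be a perfect cube.
Strategy: iterate y from -35 to 35, compute RHS = 11·y³ + 15, and check whether it is a (positive or negative) perfect cube.
Check small values of y:
  y = 0: RHS = 15 is not a perfect cube.
  y = 1: RHS = 26 is not a perfect cube.
  y = -1: RHS = 4 is not a perfect cube.
  y = 2: RHS = 103 is not a perfect cube.
  y = -2: RHS = -73 is not a perfect cube.
  y = 3: RHS = 312 is not a perfect cube.
  y = -3: RHS = -282 is not a perfect cube.
Continuing the search up to |y| = 35 finds no solutions either.
No (x, y) in the scanned range satisfies the equation.

No integer solutions with |y| ≤ 35.


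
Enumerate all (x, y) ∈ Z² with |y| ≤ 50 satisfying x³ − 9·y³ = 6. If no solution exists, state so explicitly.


The equation is x³ - 9y³ = 6. For fixed y, x³ = 9·y³ + 6, so a solution requires the RHS to be a perfect cube.
Strategy: iterate y from -50 to 50, compute RHS = 9·y³ + 6, and check whether it is a (positive or negative) perfect cube.
Check small values of y:
  y = 0: RHS = 6 is not a perfect cube.
  y = 1: RHS = 15 is not a perfect cube.
  y = -1: RHS = -3 is not a perfect cube.
  y = 2: RHS = 78 is not a perfect cube.
  y = -2: RHS = -66 is not a perfect cube.
  y = 3: RHS = 249 is not a perfect cube.
  y = -3: RHS = -237 is not a perfect cube.
Continuing the search up to |y| = 50 finds no solutions either.
No (x, y) in the scanned range satisfies the equation.

No integer solutions with |y| ≤ 50.


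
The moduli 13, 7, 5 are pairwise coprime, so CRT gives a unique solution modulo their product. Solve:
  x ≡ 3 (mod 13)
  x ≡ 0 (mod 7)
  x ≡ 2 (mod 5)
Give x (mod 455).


Moduli 13, 7, 5 are pairwise coprime; by CRT there is a unique solution modulo M = 13 · 7 · 5 = 455.
Solve pairwise, accumulating the modulus:
  Start with x ≡ 3 (mod 13).
  Combine with x ≡ 0 (mod 7): since gcd(13, 7) = 1, we get a unique residue mod 91.
    Write x = 3 + 13·t and substitute into x ≡ 0 (mod 7): 13·t ≡ 0 − 3 = -3 (mod 7).
    Reduce coefficients mod 7: 6·t ≡ 4 (mod 7).
    The inverse of 6 mod 7 is 6 (since 6·6 = 36 = 5·7 + 1), so t ≡ 6·4 = 24 ≡ 3 (mod 7).
    Then x = 3 + 13·3 = 42, valid modulo lcm(13, 7) = 91: x ≡ 42 (mod 91).
  Combine with x ≡ 2 (mod 5): since gcd(91, 5) = 1, we get a unique residue mod 455.
    Write x = 42 + 91·t and substitute into x ≡ 2 (mod 5): 91·t ≡ 2 − 42 = -40 (mod 5).
    Reduce coefficients mod 5: 1·t ≡ 0 (mod 5).
    So t ≡ 0 (mod 5).
    Then x = 42 + 91·0 = 42, valid modulo lcm(91, 5) = 455: x ≡ 42 (mod 455).
Verify: 42 mod 13 = 3 ✓, 42 mod 7 = 0 ✓, 42 mod 5 = 2 ✓.

x ≡ 42 (mod 455).


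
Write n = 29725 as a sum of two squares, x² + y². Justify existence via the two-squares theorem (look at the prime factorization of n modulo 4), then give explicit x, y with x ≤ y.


Step 1: Factor n = 29725 = 5^2 · 29 · 41.
Step 2: Check the mod-4 condition on each prime factor: 5 ≡ 1 (mod 4), exponent 2; 29 ≡ 1 (mod 4), exponent 1; 41 ≡ 1 (mod 4), exponent 1.
All primes ≡ 3 (mod 4) appear to even exponent (or don't appear), so by the two-squares theorem n IS expressible as a sum of two squares.
Step 3: Build a representation. Group n = k² · m with k = 5 and m = 29 · 41 = 1189 (a product of primes ≡ 1 (mod 4)); a representation of m scales to one of n via (k·x)² + (k·y)² = k²(x² + y²). Each prime p ≡ 1 (mod 4) is itself a sum of two squares; find a² by testing p − a² for a perfect square:
  29: 29 − 1² = 28, 29 − 2² = 25 = 5² ⇒ 29 = 2² + 5².
  41: 41 − 1² = 40, 41 − 2² = 37, 41 − 3² = 32, 41 − 4² = 25 = 5² ⇒ 41 = 4² + 5².
  Combine using the Brahmagupta–Fibonacci identity (a² + b²)(c² + d²) = (ac − bd)² + (ad + bc)² = (ac + bd)² + (ad − bc)²:
  29 · 41 = 1189: from (2² + 5²)(4² + 5²), take (2·4 − 5·5, 2·5 + 5·4) = (8 − 25, 10 + 20) = (-17, 30); dropping signs (only squares matter) gives (17, 30); check 17² + 30² = 289 + 900 = 1189 ✓.
  Scale by k = 5: (5·17, 5·30) = (85, 150).
Step 4: Order so x ≤ y and verify: 85² + 150² = 7225 + 22500 = 29725 = n. ✓

n = 29725 = 85² + 150² (one valid representation with x ≤ y).


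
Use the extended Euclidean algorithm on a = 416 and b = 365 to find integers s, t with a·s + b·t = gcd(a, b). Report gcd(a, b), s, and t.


Euclidean algorithm on (416, 365) — divide until remainder is 0:
  416 = 1 · 365 + 51
  365 = 7 · 51 + 8
  51 = 6 · 8 + 3
  8 = 2 · 3 + 2
  3 = 1 · 2 + 1
  2 = 2 · 1 + 0
gcd(416, 365) = 1.
Track Bezout coefficients alongside the remainders: start with r₀ = 416 = a·1 + b·0 (s = 1, t = 0) and r₁ = 365 = a·0 + b·1 (s = 0, t = 1); each new remainder r_{k+1} = r_{k-1} − q_k·r_k inherits s_{k+1} = s_{k-1} − q_k·s_k, t_{k+1} = t_{k-1} − q_k·t_k, so r_k = a·s_k + b·t_k at every step:
  q = 1: r = 51, s = 1 − 1·0 = 1, t = 0 − 1·1 = -1  (check: 416·1 + 365·(-1) = 51)
  q = 7: r = 8, s = 0 − 7·1 = -7, t = 1 − 7·(-1) = 8  (check: 416·(-7) + 365·8 = 8)
  q = 6: r = 3, s = 1 − 6·(-7) = 43, t = -1 − 6·8 = -49  (check: 416·43 + 365·(-49) = 3)
  q = 2: r = 2, s = -7 − 2·43 = -93, t = 8 − 2·(-49) = 106  (check: 416·(-93) + 365·106 = 2)
  q = 1: r = 1, s = 43 − 1·(-93) = 136, t = -49 − 1·106 = -155  (check: 416·136 + 365·(-155) = 1)
The row with r = 1 (the gcd) gives the Bezout coefficients s = 136, t = -155.
Result: 416 · (136) + 365 · (-155) = 1.

gcd(416, 365) = 1; s = 136, t = -155 (check: 416·136 + 365·(-155) = 1).


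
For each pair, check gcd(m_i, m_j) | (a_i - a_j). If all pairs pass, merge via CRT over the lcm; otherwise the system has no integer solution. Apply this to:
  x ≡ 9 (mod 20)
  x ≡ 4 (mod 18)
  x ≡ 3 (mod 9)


Moduli 20, 18, 9 are not pairwise coprime, so CRT works modulo lcm(m_i) when all pairwise compatibility conditions hold.
Pairwise compatibility: gcd(m_i, m_j) must divide a_i - a_j for every pair.
Merge one congruence at a time:
  Start: x ≡ 9 (mod 20).
  Combine with x ≡ 4 (mod 18): gcd(20, 18) = 2, and 4 - 9 = -5 is NOT divisible by 2.
    ⇒ system is inconsistent (no integer solution).

No solution (the system is inconsistent).


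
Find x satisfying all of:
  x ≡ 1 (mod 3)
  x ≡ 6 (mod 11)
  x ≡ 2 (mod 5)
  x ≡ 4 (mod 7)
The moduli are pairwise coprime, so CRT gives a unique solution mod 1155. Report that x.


Product of moduli M = 3 · 11 · 5 · 7 = 1155.
Merge one congruence at a time:
  Start: x ≡ 1 (mod 3).
  Combine with x ≡ 6 (mod 11); new modulus lcm = 33.
    Write x = 1 + 3·t and substitute into x ≡ 6 (mod 11): 3·t ≡ 6 − 1 = 5 (mod 11).
    The inverse of 3 mod 11 is 4 (since 3·4 = 12 = 1·11 + 1), so t ≡ 4·5 = 20 ≡ 9 (mod 11).
    Then x = 1 + 3·9 = 28, valid modulo lcm(3, 11) = 33: x ≡ 28 (mod 33).
  Combine with x ≡ 2 (mod 5); new modulus lcm = 165.
    Write x = 28 + 33·t and substitute into x ≡ 2 (mod 5): 33·t ≡ 2 − 28 = -26 (mod 5).
    Reduce coefficients mod 5: 3·t ≡ 4 (mod 5).
    The inverse of 3 mod 5 is 2 (since 3·2 = 6 = 1·5 + 1), so t ≡ 2·4 = 8 ≡ 3 (mod 5).
    Then x = 28 + 33·3 = 127, valid modulo lcm(33, 5) = 165: x ≡ 127 (mod 165).
  Combine with x ≡ 4 (mod 7); new modulus lcm = 1155.
    Write x = 127 + 165·t and substitute into x ≡ 4 (mod 7): 165·t ≡ 4 − 127 = -123 (mod 7).
    Reduce coefficients mod 7: 4·t ≡ 3 (mod 7).
    The inverse of 4 mod 7 is 2 (since 4·2 = 8 = 1·7 + 1), so t ≡ 2·3 = 6 ≡ 6 (mod 7).
    Then x = 127 + 165·6 = 1117, valid modulo lcm(165, 7) = 1155: x ≡ 1117 (mod 1155).
Verify against each original: 1117 mod 3 = 1, 1117 mod 11 = 6, 1117 mod 5 = 2, 1117 mod 7 = 4.

x ≡ 1117 (mod 1155).


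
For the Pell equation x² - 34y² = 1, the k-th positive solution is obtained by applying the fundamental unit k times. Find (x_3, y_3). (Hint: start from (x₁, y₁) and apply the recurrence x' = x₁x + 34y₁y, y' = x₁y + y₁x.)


Step 1: Find the fundamental solution (x₁, y₁) of x² - 34y² = 1.
  Expand √34 as a continued fraction. a₀ = ⌊√34⌋ = 5; iterate m_{k+1} = d_k·a_k − m_k, d_{k+1} = (34 − m_{k+1}²)/d_k, a_{k+1} = ⌊(a₀ + m_{k+1})/d_{k+1}⌋ (starting m₀ = 0, d₀ = 1), with convergents p_k = a_k·p_{k-1} + p_{k-2}, q_k = a_k·q_{k-1} + q_{k-2} (p₋₁ = 1, q₋₁ = 0):
  k = 0: a₀ = 5; p₀/q₀ = 5/1; p₀² − 34·q₀² = 25 − 34 = -9.
  k = 1: m = 5, d = 9, a = ⌊(5 + 5)/9⌋ = 1; p/q = (1·5 + 1)/(1·1 + 0) = 6/1; p² − 34·q² = 36 − 34 = 2.
  k = 2: m = 4, d = 2, a = ⌊(5 + 4)/2⌋ = 4; p/q = (4·6 + 5)/(4·1 + 1) = 29/5; p² − 34·q² = 841 − 850 = -9.
  k = 3: m = 4, d = 9, a = ⌊(5 + 4)/9⌋ = 1; p/q = (1·29 + 6)/(1·5 + 1) = 35/6; p² − 34·q² = 1225 − 1224 = 1.
  The first convergent with p² − 34·q² = 1 gives the fundamental solution (x₁, y₁) = (35, 6).
Step 2: Apply the recurrence (x_{n+1}, y_{n+1}) = (x₁x_n + 34y₁y_n, x₁y_n + y₁x_n) repeatedly.
  From (x_1, y_1) = (35, 6): x_2 = 35·35 + 34·6·6 = 2449; y_2 = 35·6 + 6·35 = 420.
  From (x_2, y_2) = (2449, 420): x_3 = 35·2449 + 34·6·420 = 171395; y_3 = 35·420 + 6·2449 = 29394.
Step 3: Verify x_3² - 34·y_3² = 29376246025 - 29376246024 = 1 (should be 1). ✓

(x_1, y_1) = (35, 6); (x_3, y_3) = (171395, 29394).


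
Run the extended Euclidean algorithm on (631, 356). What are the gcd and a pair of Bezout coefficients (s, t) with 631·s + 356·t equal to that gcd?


Euclidean algorithm on (631, 356) — divide until remainder is 0:
  631 = 1 · 356 + 275
  356 = 1 · 275 + 81
  275 = 3 · 81 + 32
  81 = 2 · 32 + 17
  32 = 1 · 17 + 15
  17 = 1 · 15 + 2
  15 = 7 · 2 + 1
  2 = 2 · 1 + 0
gcd(631, 356) = 1.
Track Bezout coefficients alongside the remainders: start with r₀ = 631 = a·1 + b·0 (s = 1, t = 0) and r₁ = 356 = a·0 + b·1 (s = 0, t = 1); each new remainder r_{k+1} = r_{k-1} − q_k·r_k inherits s_{k+1} = s_{k-1} − q_k·s_k, t_{k+1} = t_{k-1} − q_k·t_k, so r_k = a·s_k + b·t_k at every step:
  q = 1: r = 275, s = 1 − 1·0 = 1, t = 0 − 1·1 = -1  (check: 631·1 + 356·(-1) = 275)
  q = 1: r = 81, s = 0 − 1·1 = -1, t = 1 − 1·(-1) = 2  (check: 631·(-1) + 356·2 = 81)
  q = 3: r = 32, s = 1 − 3·(-1) = 4, t = -1 − 3·2 = -7  (check: 631·4 + 356·(-7) = 32)
  q = 2: r = 17, s = -1 − 2·4 = -9, t = 2 − 2·(-7) = 16  (check: 631·(-9) + 356·16 = 17)
  q = 1: r = 15, s = 4 − 1·(-9) = 13, t = -7 − 1·16 = -23  (check: 631·13 + 356·(-23) = 15)
  q = 1: r = 2, s = -9 − 1·13 = -22, t = 16 − 1·(-23) = 39  (check: 631·(-22) + 356·39 = 2)
  q = 7: r = 1, s = 13 − 7·(-22) = 167, t = -23 − 7·39 = -296  (check: 631·167 + 356·(-296) = 1)
The row with r = 1 (the gcd) gives the Bezout coefficients s = 167, t = -296.
Result: 631 · (167) + 356 · (-296) = 1.

gcd(631, 356) = 1; s = 167, t = -296 (check: 631·167 + 356·(-296) = 1).


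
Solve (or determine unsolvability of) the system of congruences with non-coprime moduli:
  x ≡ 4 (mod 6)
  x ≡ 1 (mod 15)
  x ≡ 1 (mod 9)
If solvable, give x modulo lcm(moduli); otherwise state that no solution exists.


Moduli 6, 15, 9 are not pairwise coprime, so CRT works modulo lcm(m_i) when all pairwise compatibility conditions hold.
Pairwise compatibility: gcd(m_i, m_j) must divide a_i - a_j for every pair.
Merge one congruence at a time:
  Start: x ≡ 4 (mod 6).
  Combine with x ≡ 1 (mod 15): gcd(6, 15) = 3; 1 - 4 = -3, which IS divisible by 3, so compatible.
    Write x = 4 + 6·t and substitute into x ≡ 1 (mod 15): 6·t ≡ 1 − 4 = -3 (mod 15).
    Divide the congruence (and modulus) by g = 3: 2·t ≡ -1 (mod 5).
    Reduce coefficients mod 5: 2·t ≡ 4 (mod 5).
    The inverse of 2 mod 5 is 3 (since 2·3 = 6 = 1·5 + 1), so t ≡ 3·4 = 12 ≡ 2 (mod 5).
    Then x = 4 + 6·2 = 16, valid modulo lcm(6, 15) = 30: x ≡ 16 (mod 30).
  Combine with x ≡ 1 (mod 9): gcd(30, 9) = 3; 1 - 16 = -15, which IS divisible by 3, so compatible.
    Write x = 16 + 30·t and substitute into x ≡ 1 (mod 9): 30·t ≡ 1 − 16 = -15 (mod 9).
    Divide the congruence (and modulus) by g = 3: 10·t ≡ -5 (mod 3).
    Reduce coefficients mod 3: 1·t ≡ 1 (mod 3).
    So t ≡ 1 (mod 3).
    Then x = 16 + 30·1 = 46, valid modulo lcm(30, 9) = 90: x ≡ 46 (mod 90).
Verify: 46 mod 6 = 4, 46 mod 15 = 1, 46 mod 9 = 1.

x ≡ 46 (mod 90).


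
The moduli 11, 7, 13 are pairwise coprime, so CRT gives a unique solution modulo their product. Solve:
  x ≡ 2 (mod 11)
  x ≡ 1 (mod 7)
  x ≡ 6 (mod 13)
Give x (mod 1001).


Moduli 11, 7, 13 are pairwise coprime; by CRT there is a unique solution modulo M = 11 · 7 · 13 = 1001.
Solve pairwise, accumulating the modulus:
  Start with x ≡ 2 (mod 11).
  Combine with x ≡ 1 (mod 7): since gcd(11, 7) = 1, we get a unique residue mod 77.
    Write x = 2 + 11·t and substitute into x ≡ 1 (mod 7): 11·t ≡ 1 − 2 = -1 (mod 7).
    Reduce coefficients mod 7: 4·t ≡ 6 (mod 7).
    The inverse of 4 mod 7 is 2 (since 4·2 = 8 = 1·7 + 1), so t ≡ 2·6 = 12 ≡ 5 (mod 7).
    Then x = 2 + 11·5 = 57, valid modulo lcm(11, 7) = 77: x ≡ 57 (mod 77).
  Combine with x ≡ 6 (mod 13): since gcd(77, 13) = 1, we get a unique residue mod 1001.
    Write x = 57 + 77·t and substitute into x ≡ 6 (mod 13): 77·t ≡ 6 − 57 = -51 (mod 13).
    Reduce coefficients mod 13: 12·t ≡ 1 (mod 13).
    The inverse of 12 mod 13 is 12 (since 12·12 = 144 = 11·13 + 1), so t ≡ 12·1 = 12 ≡ 12 (mod 13).
    Then x = 57 + 77·12 = 981, valid modulo lcm(77, 13) = 1001: x ≡ 981 (mod 1001).
Verify: 981 mod 11 = 2 ✓, 981 mod 7 = 1 ✓, 981 mod 13 = 6 ✓.

x ≡ 981 (mod 1001).


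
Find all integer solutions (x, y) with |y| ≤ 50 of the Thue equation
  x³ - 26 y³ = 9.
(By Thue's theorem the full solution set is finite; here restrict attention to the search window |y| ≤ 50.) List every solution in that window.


The equation is x³ - 26y³ = 9. For fixed y, x³ = 26·y³ + 9, so a solution requires the RHS to be a perfect cube.
Strategy: iterate y from -50 to 50, compute RHS = 26·y³ + 9, and check whether it is a (positive or negative) perfect cube.
Check small values of y:
  y = 0: RHS = 9 is not a perfect cube.
  y = 1: RHS = 35 is not a perfect cube.
  y = -1: RHS = -17 is not a perfect cube.
  y = 2: RHS = 217 is not a perfect cube.
  y = -2: RHS = -199 is not a perfect cube.
  y = 3: RHS = 711 is not a perfect cube.
  y = -3: RHS = -693 is not a perfect cube.
Continuing the search up to |y| = 50 finds no solutions either.
No (x, y) in the scanned range satisfies the equation.

No integer solutions with |y| ≤ 50.


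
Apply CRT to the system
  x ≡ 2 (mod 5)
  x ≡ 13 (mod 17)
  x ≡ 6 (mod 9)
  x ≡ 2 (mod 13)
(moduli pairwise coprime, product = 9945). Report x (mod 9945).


Product of moduli M = 5 · 17 · 9 · 13 = 9945.
Merge one congruence at a time:
  Start: x ≡ 2 (mod 5).
  Combine with x ≡ 13 (mod 17); new modulus lcm = 85.
    Write x = 2 + 5·t and substitute into x ≡ 13 (mod 17): 5·t ≡ 13 − 2 = 11 (mod 17).
    The inverse of 5 mod 17 is 7 (since 5·7 = 35 = 2·17 + 1), so t ≡ 7·11 = 77 ≡ 9 (mod 17).
    Then x = 2 + 5·9 = 47, valid modulo lcm(5, 17) = 85: x ≡ 47 (mod 85).
  Combine with x ≡ 6 (mod 9); new modulus lcm = 765.
    Write x = 47 + 85·t and substitute into x ≡ 6 (mod 9): 85·t ≡ 6 − 47 = -41 (mod 9).
    Reduce coefficients mod 9: 4·t ≡ 4 (mod 9).
    The inverse of 4 mod 9 is 7 (since 4·7 = 28 = 3·9 + 1), so t ≡ 7·4 = 28 ≡ 1 (mod 9).
    Then x = 47 + 85·1 = 132, valid modulo lcm(85, 9) = 765: x ≡ 132 (mod 765).
  Combine with x ≡ 2 (mod 13); new modulus lcm = 9945.
    Write x = 132 + 765·t and substitute into x ≡ 2 (mod 13): 765·t ≡ 2 − 132 = -130 (mod 13).
    Reduce coefficients mod 13: 11·t ≡ 0 (mod 13).
    The inverse of 11 mod 13 is 6 (since 11·6 = 66 = 5·13 + 1), so t ≡ 6·0 = 0 ≡ 0 (mod 13).
    Then x = 132 + 765·0 = 132, valid modulo lcm(765, 13) = 9945: x ≡ 132 (mod 9945).
Verify against each original: 132 mod 5 = 2, 132 mod 17 = 13, 132 mod 9 = 6, 132 mod 13 = 2.

x ≡ 132 (mod 9945).


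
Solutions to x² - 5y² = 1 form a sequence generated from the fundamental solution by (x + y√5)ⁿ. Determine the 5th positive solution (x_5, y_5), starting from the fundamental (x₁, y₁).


Step 1: Find the fundamental solution (x₁, y₁) of x² - 5y² = 1.
  Expand √5 as a continued fraction. a₀ = ⌊√5⌋ = 2; iterate m_{k+1} = d_k·a_k − m_k, d_{k+1} = (5 − m_{k+1}²)/d_k, a_{k+1} = ⌊(a₀ + m_{k+1})/d_{k+1}⌋ (starting m₀ = 0, d₀ = 1), with convergents p_k = a_k·p_{k-1} + p_{k-2}, q_k = a_k·q_{k-1} + q_{k-2} (p₋₁ = 1, q₋₁ = 0):
  k = 0: a₀ = 2; p₀/q₀ = 2/1; p₀² − 5·q₀² = 4 − 5 = -1.
  k = 1: m = 2, d = 1, a = ⌊(2 + 2)/1⌋ = 4; p/q = (4·2 + 1)/(4·1 + 0) = 9/4; p² − 5·q² = 81 − 80 = 1.
  The first convergent with p² − 5·q² = 1 gives the fundamental solution (x₁, y₁) = (9, 4).
Step 2: Apply the recurrence (x_{n+1}, y_{n+1}) = (x₁x_n + 5y₁y_n, x₁y_n + y₁x_n) repeatedly.
  From (x_1, y_1) = (9, 4): x_2 = 9·9 + 5·4·4 = 161; y_2 = 9·4 + 4·9 = 72.
  From (x_2, y_2) = (161, 72): x_3 = 9·161 + 5·4·72 = 2889; y_3 = 9·72 + 4·161 = 1292.
  From (x_3, y_3) = (2889, 1292): x_4 = 9·2889 + 5·4·1292 = 51841; y_4 = 9·1292 + 4·2889 = 23184.
  From (x_4, y_4) = (51841, 23184): x_5 = 9·51841 + 5·4·23184 = 930249; y_5 = 9·23184 + 4·51841 = 416020.
Step 3: Verify x_5² - 5·y_5² = 865363202001 - 865363202000 = 1 (should be 1). ✓

(x_1, y_1) = (9, 4); (x_5, y_5) = (930249, 416020).


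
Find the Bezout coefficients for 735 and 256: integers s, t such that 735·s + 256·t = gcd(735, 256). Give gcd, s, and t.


Euclidean algorithm on (735, 256) — divide until remainder is 0:
  735 = 2 · 256 + 223
  256 = 1 · 223 + 33
  223 = 6 · 33 + 25
  33 = 1 · 25 + 8
  25 = 3 · 8 + 1
  8 = 8 · 1 + 0
gcd(735, 256) = 1.
Track Bezout coefficients alongside the remainders: start with r₀ = 735 = a·1 + b·0 (s = 1, t = 0) and r₁ = 256 = a·0 + b·1 (s = 0, t = 1); each new remainder r_{k+1} = r_{k-1} − q_k·r_k inherits s_{k+1} = s_{k-1} − q_k·s_k, t_{k+1} = t_{k-1} − q_k·t_k, so r_k = a·s_k + b·t_k at every step:
  q = 2: r = 223, s = 1 − 2·0 = 1, t = 0 − 2·1 = -2  (check: 735·1 + 256·(-2) = 223)
  q = 1: r = 33, s = 0 − 1·1 = -1, t = 1 − 1·(-2) = 3  (check: 735·(-1) + 256·3 = 33)
  q = 6: r = 25, s = 1 − 6·(-1) = 7, t = -2 − 6·3 = -20  (check: 735·7 + 256·(-20) = 25)
  q = 1: r = 8, s = -1 − 1·7 = -8, t = 3 − 1·(-20) = 23  (check: 735·(-8) + 256·23 = 8)
  q = 3: r = 1, s = 7 − 3·(-8) = 31, t = -20 − 3·23 = -89  (check: 735·31 + 256·(-89) = 1)
The row with r = 1 (the gcd) gives the Bezout coefficients s = 31, t = -89.
Result: 735 · (31) + 256 · (-89) = 1.

gcd(735, 256) = 1; s = 31, t = -89 (check: 735·31 + 256·(-89) = 1).


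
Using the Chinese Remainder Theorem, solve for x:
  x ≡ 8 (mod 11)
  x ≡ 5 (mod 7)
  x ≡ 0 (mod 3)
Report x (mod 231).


Moduli 11, 7, 3 are pairwise coprime; by CRT there is a unique solution modulo M = 11 · 7 · 3 = 231.
Solve pairwise, accumulating the modulus:
  Start with x ≡ 8 (mod 11).
  Combine with x ≡ 5 (mod 7): since gcd(11, 7) = 1, we get a unique residue mod 77.
    Write x = 8 + 11·t and substitute into x ≡ 5 (mod 7): 11·t ≡ 5 − 8 = -3 (mod 7).
    Reduce coefficients mod 7: 4·t ≡ 4 (mod 7).
    The inverse of 4 mod 7 is 2 (since 4·2 = 8 = 1·7 + 1), so t ≡ 2·4 = 8 ≡ 1 (mod 7).
    Then x = 8 + 11·1 = 19, valid modulo lcm(11, 7) = 77: x ≡ 19 (mod 77).
  Combine with x ≡ 0 (mod 3): since gcd(77, 3) = 1, we get a unique residue mod 231.
    Write x = 19 + 77·t and substitute into x ≡ 0 (mod 3): 77·t ≡ 0 − 19 = -19 (mod 3).
    Reduce coefficients mod 3: 2·t ≡ 2 (mod 3).
    The inverse of 2 mod 3 is 2 (since 2·2 = 4 = 1·3 + 1), so t ≡ 2·2 = 4 ≡ 1 (mod 3).
    Then x = 19 + 77·1 = 96, valid modulo lcm(77, 3) = 231: x ≡ 96 (mod 231).
Verify: 96 mod 11 = 8 ✓, 96 mod 7 = 5 ✓, 96 mod 3 = 0 ✓.

x ≡ 96 (mod 231).


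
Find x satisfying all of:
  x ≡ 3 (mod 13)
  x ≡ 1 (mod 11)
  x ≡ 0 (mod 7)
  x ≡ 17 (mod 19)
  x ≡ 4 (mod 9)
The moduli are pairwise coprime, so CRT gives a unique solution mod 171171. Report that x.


Product of moduli M = 13 · 11 · 7 · 19 · 9 = 171171.
Merge one congruence at a time:
  Start: x ≡ 3 (mod 13).
  Combine with x ≡ 1 (mod 11); new modulus lcm = 143.
    Write x = 3 + 13·t and substitute into x ≡ 1 (mod 11): 13·t ≡ 1 − 3 = -2 (mod 11).
    Reduce coefficients mod 11: 2·t ≡ 9 (mod 11).
    The inverse of 2 mod 11 is 6 (since 2·6 = 12 = 1·11 + 1), so t ≡ 6·9 = 54 ≡ 10 (mod 11).
    Then x = 3 + 13·10 = 133, valid modulo lcm(13, 11) = 143: x ≡ 133 (mod 143).
  Combine with x ≡ 0 (mod 7); new modulus lcm = 1001.
    Write x = 133 + 143·t and substitute into x ≡ 0 (mod 7): 143·t ≡ 0 − 133 = -133 (mod 7).
    Reduce coefficients mod 7: 3·t ≡ 0 (mod 7).
    The inverse of 3 mod 7 is 5 (since 3·5 = 15 = 2·7 + 1), so t ≡ 5·0 = 0 ≡ 0 (mod 7).
    Then x = 133 + 143·0 = 133, valid modulo lcm(143, 7) = 1001: x ≡ 133 (mod 1001).
  Combine with x ≡ 17 (mod 19); new modulus lcm = 19019.
    Write x = 133 + 1001·t and substitute into x ≡ 17 (mod 19): 1001·t ≡ 17 − 133 = -116 (mod 19).
    Reduce coefficients mod 19: 13·t ≡ 17 (mod 19).
    The inverse of 13 mod 19 is 3 (since 13·3 = 39 = 2·19 + 1), so t ≡ 3·17 = 51 ≡ 13 (mod 19).
    Then x = 133 + 1001·13 = 13146, valid modulo lcm(1001, 19) = 19019: x ≡ 13146 (mod 19019).
  Combine with x ≡ 4 (mod 9); new modulus lcm = 171171.
    Write x = 13146 + 19019·t and substitute into x ≡ 4 (mod 9): 19019·t ≡ 4 − 13146 = -13142 (mod 9).
    Reduce coefficients mod 9: 2·t ≡ 7 (mod 9).
    The inverse of 2 mod 9 is 5 (since 2·5 = 10 = 1·9 + 1), so t ≡ 5·7 = 35 ≡ 8 (mod 9).
    Then x = 13146 + 19019·8 = 165298, valid modulo lcm(19019, 9) = 171171: x ≡ 165298 (mod 171171).
Verify against each original: 165298 mod 13 = 3, 165298 mod 11 = 1, 165298 mod 7 = 0, 165298 mod 19 = 17, 165298 mod 9 = 4.

x ≡ 165298 (mod 171171).


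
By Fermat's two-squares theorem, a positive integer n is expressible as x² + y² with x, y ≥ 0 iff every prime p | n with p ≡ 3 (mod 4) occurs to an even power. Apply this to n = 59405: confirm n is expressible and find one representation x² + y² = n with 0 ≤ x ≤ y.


Step 1: Factor n = 59405 = 5 · 109^2.
Step 2: Check the mod-4 condition on each prime factor: 5 ≡ 1 (mod 4), exponent 1; 109 ≡ 1 (mod 4), exponent 2.
All primes ≡ 3 (mod 4) appear to even exponent (or don't appear), so by the two-squares theorem n IS expressible as a sum of two squares.
Step 3: Build a representation. Here n = 5 · 109 · 109 is a product of primes ≡ 1 (mod 4). Each prime p ≡ 1 (mod 4) is itself a sum of two squares; find a² by testing p − a² for a perfect square:
  5: 5 − 1² = 4 = 2² ⇒ 5 = 1² + 2².
  109: 109 − 1² = 108, 109 − 2² = 105, 109 − 3² = 100 = 10² ⇒ 109 = 3² + 10².
  Combine using the Brahmagupta–Fibonacci identity (a² + b²)(c² + d²) = (ac − bd)² + (ad + bc)² = (ac + bd)² + (ad − bc)²:
  5 · 109 = 545: from (1² + 2²)(3² + 10²), take (1·3 − 2·10, 1·10 + 2·3) = (3 − 20, 10 + 6) = (-17, 16); dropping signs (only squares matter) gives (17, 16); check 17² + 16² = 289 + 256 = 545 ✓.
  545 · 109 = 59405: from (17² + 16²)(3² + 10²), take (17·3 − 16·10, 17·10 + 16·3) = (51 − 160, 170 + 48) = (-109, 218); dropping signs (only squares matter) gives (109, 218); check 109² + 218² = 11881 + 47524 = 59405 ✓.
Step 4: Order so x ≤ y and verify: 109² + 218² = 11881 + 47524 = 59405 = n. ✓

n = 59405 = 109² + 218² (one valid representation with x ≤ y).


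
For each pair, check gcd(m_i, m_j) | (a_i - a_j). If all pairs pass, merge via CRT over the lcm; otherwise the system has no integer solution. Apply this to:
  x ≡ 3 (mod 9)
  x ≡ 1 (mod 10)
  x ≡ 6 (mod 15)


Moduli 9, 10, 15 are not pairwise coprime, so CRT works modulo lcm(m_i) when all pairwise compatibility conditions hold.
Pairwise compatibility: gcd(m_i, m_j) must divide a_i - a_j for every pair.
Merge one congruence at a time:
  Start: x ≡ 3 (mod 9).
  Combine with x ≡ 1 (mod 10): gcd(9, 10) = 1; 1 - 3 = -2, which IS divisible by 1, so compatible.
    Write x = 3 + 9·t and substitute into x ≡ 1 (mod 10): 9·t ≡ 1 − 3 = -2 (mod 10).
    Reduce coefficients mod 10: 9·t ≡ 8 (mod 10).
    The inverse of 9 mod 10 is 9 (since 9·9 = 81 = 8·10 + 1), so t ≡ 9·8 = 72 ≡ 2 (mod 10).
    Then x = 3 + 9·2 = 21, valid modulo lcm(9, 10) = 90: x ≡ 21 (mod 90).
  Combine with x ≡ 6 (mod 15): gcd(90, 15) = 15; 6 - 21 = -15, which IS divisible by 15, so compatible.
    Write x = 21 + 90·t and substitute into x ≡ 6 (mod 15): 90·t ≡ 6 − 21 = -15 (mod 15).
    Divide the congruence (and modulus) by g = 15: 6·t ≡ -1 (mod 1).
    Modulo 1 every t works; take t = 0.
    Then x = 21 + 90·0 = 21, valid modulo lcm(90, 15) = 90: x ≡ 21 (mod 90).
Verify: 21 mod 9 = 3, 21 mod 10 = 1, 21 mod 15 = 6.

x ≡ 21 (mod 90).


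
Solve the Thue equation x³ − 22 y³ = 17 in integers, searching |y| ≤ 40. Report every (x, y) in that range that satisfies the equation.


The equation is x³ - 22y³ = 17. For fixed y, x³ = 22·y³ + 17, so a solution requires the RHS to be a perfect cube.
Strategy: iterate y from -40 to 40, compute RHS = 22·y³ + 17, and check whether it is a (positive or negative) perfect cube.
Check small values of y:
  y = 0: RHS = 17 is not a perfect cube.
  y = 1: RHS = 39 is not a perfect cube.
  y = -1: RHS = -5 is not a perfect cube.
  y = 2: RHS = 193 is not a perfect cube.
  y = -2: RHS = -159 is not a perfect cube.
  y = 3: RHS = 611 is not a perfect cube.
  y = -3: RHS = -577 is not a perfect cube.
Continuing the search up to |y| = 40 finds no solutions either.
No (x, y) in the scanned range satisfies the equation.

No integer solutions with |y| ≤ 40.


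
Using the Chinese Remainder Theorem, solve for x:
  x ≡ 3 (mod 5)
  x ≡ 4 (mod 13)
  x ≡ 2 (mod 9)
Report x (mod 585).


Moduli 5, 13, 9 are pairwise coprime; by CRT there is a unique solution modulo M = 5 · 13 · 9 = 585.
Solve pairwise, accumulating the modulus:
  Start with x ≡ 3 (mod 5).
  Combine with x ≡ 4 (mod 13): since gcd(5, 13) = 1, we get a unique residue mod 65.
    Write x = 3 + 5·t and substitute into x ≡ 4 (mod 13): 5·t ≡ 4 − 3 = 1 (mod 13).
    The inverse of 5 mod 13 is 8 (since 5·8 = 40 = 3·13 + 1), so t ≡ 8·1 = 8 ≡ 8 (mod 13).
    Then x = 3 + 5·8 = 43, valid modulo lcm(5, 13) = 65: x ≡ 43 (mod 65).
  Combine with x ≡ 2 (mod 9): since gcd(65, 9) = 1, we get a unique residue mod 585.
    Write x = 43 + 65·t and substitute into x ≡ 2 (mod 9): 65·t ≡ 2 − 43 = -41 (mod 9).
    Reduce coefficients mod 9: 2·t ≡ 4 (mod 9).
    The inverse of 2 mod 9 is 5 (since 2·5 = 10 = 1·9 + 1), so t ≡ 5·4 = 20 ≡ 2 (mod 9).
    Then x = 43 + 65·2 = 173, valid modulo lcm(65, 9) = 585: x ≡ 173 (mod 585).
Verify: 173 mod 5 = 3 ✓, 173 mod 13 = 4 ✓, 173 mod 9 = 2 ✓.

x ≡ 173 (mod 585).


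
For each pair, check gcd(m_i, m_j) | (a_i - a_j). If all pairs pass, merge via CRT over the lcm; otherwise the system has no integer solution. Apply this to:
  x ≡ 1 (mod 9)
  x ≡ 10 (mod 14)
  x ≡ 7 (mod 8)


Moduli 9, 14, 8 are not pairwise coprime, so CRT works modulo lcm(m_i) when all pairwise compatibility conditions hold.
Pairwise compatibility: gcd(m_i, m_j) must divide a_i - a_j for every pair.
Merge one congruence at a time:
  Start: x ≡ 1 (mod 9).
  Combine with x ≡ 10 (mod 14): gcd(9, 14) = 1; 10 - 1 = 9, which IS divisible by 1, so compatible.
    Write x = 1 + 9·t and substitute into x ≡ 10 (mod 14): 9·t ≡ 10 − 1 = 9 (mod 14).
    The inverse of 9 mod 14 is 11 (since 9·11 = 99 = 7·14 + 1), so t ≡ 11·9 = 99 ≡ 1 (mod 14).
    Then x = 1 + 9·1 = 10, valid modulo lcm(9, 14) = 126: x ≡ 10 (mod 126).
  Combine with x ≡ 7 (mod 8): gcd(126, 8) = 2, and 7 - 10 = -3 is NOT divisible by 2.
    ⇒ system is inconsistent (no integer solution).

No solution (the system is inconsistent).


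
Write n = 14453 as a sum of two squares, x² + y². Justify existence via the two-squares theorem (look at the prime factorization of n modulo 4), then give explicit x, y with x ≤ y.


Step 1: Factor n = 14453 = 97 · 149.
Step 2: Check the mod-4 condition on each prime factor: 97 ≡ 1 (mod 4), exponent 1; 149 ≡ 1 (mod 4), exponent 1.
All primes ≡ 3 (mod 4) appear to even exponent (or don't appear), so by the two-squares theorem n IS expressible as a sum of two squares.
Step 3: Build a representation. Here n = 97 · 149 is a product of primes ≡ 1 (mod 4). Each prime p ≡ 1 (mod 4) is itself a sum of two squares; find a² by testing p − a² for a perfect square:
  97: 97 − 1² = 96, 97 − 2² = 93, 97 − 3² = 88, 97 − 4² = 81 = 9² ⇒ 97 = 4² + 9².
  149: 149 − 1² = 148, 149 − 2² = 145, 149 − 3² = 140, 149 − 4² = 133, 149 − 5² = 124, 149 − 6² = 113, 149 − 7² = 100 = 10² ⇒ 149 = 7² + 10².
  Combine using the Brahmagupta–Fibonacci identity (a² + b²)(c² + d²) = (ac − bd)² + (ad + bc)² = (ac + bd)² + (ad − bc)²:
  97 · 149 = 14453: from (4² + 9²)(7² + 10²), take (4·7 − 9·10, 4·10 + 9·7) = (28 − 90, 40 + 63) = (-62, 103); dropping signs (only squares matter) gives (62, 103); check 62² + 103² = 3844 + 10609 = 14453 ✓.
Step 4: Order so x ≤ y and verify: 62² + 103² = 3844 + 10609 = 14453 = n. ✓

n = 14453 = 62² + 103² (one valid representation with x ≤ y).


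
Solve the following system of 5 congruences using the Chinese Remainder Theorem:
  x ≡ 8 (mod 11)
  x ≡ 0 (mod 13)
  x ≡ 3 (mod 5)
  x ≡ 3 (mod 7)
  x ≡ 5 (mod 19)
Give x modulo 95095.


Product of moduli M = 11 · 13 · 5 · 7 · 19 = 95095.
Merge one congruence at a time:
  Start: x ≡ 8 (mod 11).
  Combine with x ≡ 0 (mod 13); new modulus lcm = 143.
    Write x = 8 + 11·t and substitute into x ≡ 0 (mod 13): 11·t ≡ 0 − 8 = -8 (mod 13).
    Reduce coefficients mod 13: 11·t ≡ 5 (mod 13).
    The inverse of 11 mod 13 is 6 (since 11·6 = 66 = 5·13 + 1), so t ≡ 6·5 = 30 ≡ 4 (mod 13).
    Then x = 8 + 11·4 = 52, valid modulo lcm(11, 13) = 143: x ≡ 52 (mod 143).
  Combine with x ≡ 3 (mod 5); new modulus lcm = 715.
    Write x = 52 + 143·t and substitute into x ≡ 3 (mod 5): 143·t ≡ 3 − 52 = -49 (mod 5).
    Reduce coefficients mod 5: 3·t ≡ 1 (mod 5).
    The inverse of 3 mod 5 is 2 (since 3·2 = 6 = 1·5 + 1), so t ≡ 2·1 = 2 ≡ 2 (mod 5).
    Then x = 52 + 143·2 = 338, valid modulo lcm(143, 5) = 715: x ≡ 338 (mod 715).
  Combine with x ≡ 3 (mod 7); new modulus lcm = 5005.
    Write x = 338 + 715·t and substitute into x ≡ 3 (mod 7): 715·t ≡ 3 − 338 = -335 (mod 7).
    Reduce coefficients mod 7: 1·t ≡ 1 (mod 7).
    So t ≡ 1 (mod 7).
    Then x = 338 + 715·1 = 1053, valid modulo lcm(715, 7) = 5005: x ≡ 1053 (mod 5005).
  Combine with x ≡ 5 (mod 19); new modulus lcm = 95095.
    Write x = 1053 + 5005·t and substitute into x ≡ 5 (mod 19): 5005·t ≡ 5 − 1053 = -1048 (mod 19).
    Reduce coefficients mod 19: 8·t ≡ 16 (mod 19).
    The inverse of 8 mod 19 is 12 (since 8·12 = 96 = 5·19 + 1), so t ≡ 12·16 = 192 ≡ 2 (mod 19).
    Then x = 1053 + 5005·2 = 11063, valid modulo lcm(5005, 19) = 95095: x ≡ 11063 (mod 95095).
Verify against each original: 11063 mod 11 = 8, 11063 mod 13 = 0, 11063 mod 5 = 3, 11063 mod 7 = 3, 11063 mod 19 = 5.

x ≡ 11063 (mod 95095).


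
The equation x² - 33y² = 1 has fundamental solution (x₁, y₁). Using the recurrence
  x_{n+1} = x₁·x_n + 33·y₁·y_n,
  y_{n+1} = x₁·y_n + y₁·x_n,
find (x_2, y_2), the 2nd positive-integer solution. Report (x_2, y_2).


Step 1: Find the fundamental solution (x₁, y₁) of x² - 33y² = 1.
  Expand √33 as a continued fraction. a₀ = ⌊√33⌋ = 5; iterate m_{k+1} = d_k·a_k − m_k, d_{k+1} = (33 − m_{k+1}²)/d_k, a_{k+1} = ⌊(a₀ + m_{k+1})/d_{k+1}⌋ (starting m₀ = 0, d₀ = 1), with convergents p_k = a_k·p_{k-1} + p_{k-2}, q_k = a_k·q_{k-1} + q_{k-2} (p₋₁ = 1, q₋₁ = 0):
  k = 0: a₀ = 5; p₀/q₀ = 5/1; p₀² − 33·q₀² = 25 − 33 = -8.
  k = 1: m = 5, d = 8, a = ⌊(5 + 5)/8⌋ = 1; p/q = (1·5 + 1)/(1·1 + 0) = 6/1; p² − 33·q² = 36 − 33 = 3.
  k = 2: m = 3, d = 3, a = ⌊(5 + 3)/3⌋ = 2; p/q = (2·6 + 5)/(2·1 + 1) = 17/3; p² − 33·q² = 289 − 297 = -8.
  k = 3: m = 3, d = 8, a = ⌊(5 + 3)/8⌋ = 1; p/q = (1·17 + 6)/(1·3 + 1) = 23/4; p² − 33·q² = 529 − 528 = 1.
  The first convergent with p² − 33·q² = 1 gives the fundamental solution (x₁, y₁) = (23, 4).
Step 2: Apply the recurrence (x_{n+1}, y_{n+1}) = (x₁x_n + 33y₁y_n, x₁y_n + y₁x_n) repeatedly.
  From (x_1, y_1) = (23, 4): x_2 = 23·23 + 33·4·4 = 1057; y_2 = 23·4 + 4·23 = 184.
Step 3: Verify x_2² - 33·y_2² = 1117249 - 1117248 = 1 (should be 1). ✓

(x_1, y_1) = (23, 4); (x_2, y_2) = (1057, 184).


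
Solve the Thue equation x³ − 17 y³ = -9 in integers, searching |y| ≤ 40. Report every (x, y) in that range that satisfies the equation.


The equation is x³ - 17y³ = -9. For fixed y, x³ = 17·y³ − 9, so a solution requires the RHS to be a perfect cube.
Strategy: iterate y from -40 to 40, compute RHS = 17·y³ − 9, and check whether it is a (positive or negative) perfect cube.
Check small values of y:
  y = 0: RHS = -9 is not a perfect cube.
  y = 1: RHS = 8 = (2)³ ⇒ x = 2 works.
  y = -1: RHS = -26 is not a perfect cube.
  y = 2: RHS = 127 is not a perfect cube.
  y = -2: RHS = -145 is not a perfect cube.
  y = 3: RHS = 450 is not a perfect cube.
  y = -3: RHS = -468 is not a perfect cube.
Continuing the search up to |y| = 40 finds no further solutions beyond those listed.
Collected solutions: (2, 1).

Solutions (with |y| ≤ 40): (2, 1).


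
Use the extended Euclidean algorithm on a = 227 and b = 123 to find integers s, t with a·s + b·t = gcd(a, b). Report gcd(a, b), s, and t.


Euclidean algorithm on (227, 123) — divide until remainder is 0:
  227 = 1 · 123 + 104
  123 = 1 · 104 + 19
  104 = 5 · 19 + 9
  19 = 2 · 9 + 1
  9 = 9 · 1 + 0
gcd(227, 123) = 1.
Track Bezout coefficients alongside the remainders: start with r₀ = 227 = a·1 + b·0 (s = 1, t = 0) and r₁ = 123 = a·0 + b·1 (s = 0, t = 1); each new remainder r_{k+1} = r_{k-1} − q_k·r_k inherits s_{k+1} = s_{k-1} − q_k·s_k, t_{k+1} = t_{k-1} − q_k·t_k, so r_k = a·s_k + b·t_k at every step:
  q = 1: r = 104, s = 1 − 1·0 = 1, t = 0 − 1·1 = -1  (check: 227·1 + 123·(-1) = 104)
  q = 1: r = 19, s = 0 − 1·1 = -1, t = 1 − 1·(-1) = 2  (check: 227·(-1) + 123·2 = 19)
  q = 5: r = 9, s = 1 − 5·(-1) = 6, t = -1 − 5·2 = -11  (check: 227·6 + 123·(-11) = 9)
  q = 2: r = 1, s = -1 − 2·6 = -13, t = 2 − 2·(-11) = 24  (check: 227·(-13) + 123·24 = 1)
The row with r = 1 (the gcd) gives the Bezout coefficients s = -13, t = 24.
Result: 227 · (-13) + 123 · (24) = 1.

gcd(227, 123) = 1; s = -13, t = 24 (check: 227·(-13) + 123·24 = 1).


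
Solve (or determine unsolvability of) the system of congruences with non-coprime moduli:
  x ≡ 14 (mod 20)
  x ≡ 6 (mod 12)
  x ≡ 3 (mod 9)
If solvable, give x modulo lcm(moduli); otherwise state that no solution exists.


Moduli 20, 12, 9 are not pairwise coprime, so CRT works modulo lcm(m_i) when all pairwise compatibility conditions hold.
Pairwise compatibility: gcd(m_i, m_j) must divide a_i - a_j for every pair.
Merge one congruence at a time:
  Start: x ≡ 14 (mod 20).
  Combine with x ≡ 6 (mod 12): gcd(20, 12) = 4; 6 - 14 = -8, which IS divisible by 4, so compatible.
    Write x = 14 + 20·t and substitute into x ≡ 6 (mod 12): 20·t ≡ 6 − 14 = -8 (mod 12).
    Divide the congruence (and modulus) by g = 4: 5·t ≡ -2 (mod 3).
    Reduce coefficients mod 3: 2·t ≡ 1 (mod 3).
    The inverse of 2 mod 3 is 2 (since 2·2 = 4 = 1·3 + 1), so t ≡ 2·1 = 2 ≡ 2 (mod 3).
    Then x = 14 + 20·2 = 54, valid modulo lcm(20, 12) = 60: x ≡ 54 (mod 60).
  Combine with x ≡ 3 (mod 9): gcd(60, 9) = 3; 3 - 54 = -51, which IS divisible by 3, so compatible.
    Write x = 54 + 60·t and substitute into x ≡ 3 (mod 9): 60·t ≡ 3 − 54 = -51 (mod 9).
    Divide the congruence (and modulus) by g = 3: 20·t ≡ -17 (mod 3).
    Reduce coefficients mod 3: 2·t ≡ 1 (mod 3).
    The inverse of 2 mod 3 is 2 (since 2·2 = 4 = 1·3 + 1), so t ≡ 2·1 = 2 ≡ 2 (mod 3).
    Then x = 54 + 60·2 = 174, valid modulo lcm(60, 9) = 180: x ≡ 174 (mod 180).
Verify: 174 mod 20 = 14, 174 mod 12 = 6, 174 mod 9 = 3.

x ≡ 174 (mod 180).


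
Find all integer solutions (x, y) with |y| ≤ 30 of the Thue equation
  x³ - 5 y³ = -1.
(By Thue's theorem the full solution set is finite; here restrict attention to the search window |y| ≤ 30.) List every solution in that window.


The equation is x³ - 5y³ = -1. For fixed y, x³ = 5·y³ − 1, so a solution requires the RHS to be a perfect cube.
Strategy: iterate y from -30 to 30, compute RHS = 5·y³ − 1, and check whether it is a (positive or negative) perfect cube.
Check small values of y:
  y = 0: RHS = -1 = (-1)³ ⇒ x = -1 works.
  y = 1: RHS = 4 is not a perfect cube.
  y = -1: RHS = -6 is not a perfect cube.
  y = 2: RHS = 39 is not a perfect cube.
  y = -2: RHS = -41 is not a perfect cube.
  y = 3: RHS = 134 is not a perfect cube.
  y = -3: RHS = -136 is not a perfect cube.
Continuing the search up to |y| = 30 finds no further solutions beyond those listed.
Collected solutions: (-1, 0).

Solutions (with |y| ≤ 30): (-1, 0).
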